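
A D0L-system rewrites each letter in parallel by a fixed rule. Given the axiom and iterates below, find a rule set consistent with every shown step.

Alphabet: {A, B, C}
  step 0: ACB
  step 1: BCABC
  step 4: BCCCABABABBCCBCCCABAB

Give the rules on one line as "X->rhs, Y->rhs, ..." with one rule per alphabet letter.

A->BC, B->C, C->AB

  step 0 ⇒ step 1: ACB ⇒ BC·AB·C
    A ↦ BC
    B ↦ C
    C ↦ AB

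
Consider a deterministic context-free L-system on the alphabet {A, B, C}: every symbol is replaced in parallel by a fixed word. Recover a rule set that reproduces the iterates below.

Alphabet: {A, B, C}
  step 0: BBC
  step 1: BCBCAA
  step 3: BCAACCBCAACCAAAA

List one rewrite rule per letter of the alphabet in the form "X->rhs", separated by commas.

  step 0 ⇒ step 1: BBC ⇒ BC·BC·AA
    B ↦ BC
    C ↦ AA
    A ↦ C  (constrained at step 1)

A->C, B->BC, C->AA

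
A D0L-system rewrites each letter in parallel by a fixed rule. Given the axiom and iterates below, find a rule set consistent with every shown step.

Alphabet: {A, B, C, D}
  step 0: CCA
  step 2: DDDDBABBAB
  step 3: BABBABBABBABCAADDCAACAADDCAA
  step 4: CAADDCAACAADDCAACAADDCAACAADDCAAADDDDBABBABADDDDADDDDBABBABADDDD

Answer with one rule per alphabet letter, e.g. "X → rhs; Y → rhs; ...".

  step 3 ⇒ step 4: BABBABBABBABCAADDCAACAADDCAA ⇒ CAA·DD·CAA·CAA·DD·CAA·CAA·DD·CAA·CAA·DD·CAA·A·DD·DD·BAB·BAB·A·DD·DD·A·DD·DD·BAB·BAB·A·DD·DD
    A ↦ DD
    B ↦ CAA
    C ↦ A
    D ↦ BAB

A->DD, B->CAA, C->A, D->BAB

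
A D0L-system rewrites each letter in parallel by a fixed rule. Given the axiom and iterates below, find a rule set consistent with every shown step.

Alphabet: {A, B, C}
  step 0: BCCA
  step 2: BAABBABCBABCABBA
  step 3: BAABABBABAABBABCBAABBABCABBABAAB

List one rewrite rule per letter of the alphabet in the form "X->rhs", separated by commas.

A->AB, B->BA, C->BC

  step 2 ⇒ step 3: BAABBABCBABCABBA ⇒ BA·AB·AB·BA·BA·AB·BA·BC·BA·AB·BA·BC·AB·BA·BA·AB
    A ↦ AB
    B ↦ BA
    C ↦ BC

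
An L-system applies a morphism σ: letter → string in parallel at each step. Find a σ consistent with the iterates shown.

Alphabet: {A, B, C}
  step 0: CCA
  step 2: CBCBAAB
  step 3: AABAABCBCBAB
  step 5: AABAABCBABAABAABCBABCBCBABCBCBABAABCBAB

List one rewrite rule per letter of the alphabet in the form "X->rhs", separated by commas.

A->CB, B->AB, C->A

  step 2 ⇒ step 3: CBCBAAB ⇒ A·AB·A·AB·CB·CB·AB
    A ↦ CB
    B ↦ AB
    C ↦ A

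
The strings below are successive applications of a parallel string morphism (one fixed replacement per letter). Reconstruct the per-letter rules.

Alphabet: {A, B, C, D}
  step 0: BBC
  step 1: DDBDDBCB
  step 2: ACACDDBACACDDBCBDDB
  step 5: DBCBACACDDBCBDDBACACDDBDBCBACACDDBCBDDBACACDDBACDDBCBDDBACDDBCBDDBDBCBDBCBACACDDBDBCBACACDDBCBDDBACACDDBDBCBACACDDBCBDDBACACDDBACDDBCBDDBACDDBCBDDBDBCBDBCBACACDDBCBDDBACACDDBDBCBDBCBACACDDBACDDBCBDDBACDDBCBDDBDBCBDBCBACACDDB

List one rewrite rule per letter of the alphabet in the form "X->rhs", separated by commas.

A->DB, B->DDB, C->CB, D->AC

  step 1 ⇒ step 2: DDBDDBCB ⇒ AC·AC·DDB·AC·AC·DDB·CB·DDB
    B ↦ DDB
    C ↦ CB
    D ↦ AC
    A ↦ DB  (constrained at step 2)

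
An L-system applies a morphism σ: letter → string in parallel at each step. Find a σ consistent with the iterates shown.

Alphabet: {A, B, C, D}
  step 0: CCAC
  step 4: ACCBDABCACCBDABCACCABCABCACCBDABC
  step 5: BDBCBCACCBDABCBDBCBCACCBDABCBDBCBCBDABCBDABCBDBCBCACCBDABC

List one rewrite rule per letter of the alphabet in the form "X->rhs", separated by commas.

A->BD, B->A, C->BC, D->CC

  step 4 ⇒ step 5: ACCBDABCACCBDABCACCABCABCACCBDABC ⇒ BD·BC·BC·A·CC·BD·A·BC·BD·BC·BC·A·CC·BD·A·BC·BD·BC·BC·BD·A·BC·BD·A·BC·BD·BC·BC·A·CC·BD·A·BC
    A ↦ BD
    B ↦ A
    C ↦ BC
    D ↦ CC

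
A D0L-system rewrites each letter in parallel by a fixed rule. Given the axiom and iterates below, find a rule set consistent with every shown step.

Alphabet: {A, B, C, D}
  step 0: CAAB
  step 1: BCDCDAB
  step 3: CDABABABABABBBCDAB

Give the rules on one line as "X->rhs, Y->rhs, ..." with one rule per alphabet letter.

A->CD, B->AB, C->B, D->B

  step 0 ⇒ step 1: CAAB ⇒ B·CD·CD·AB
    A ↦ CD
    B ↦ AB
    C ↦ B
    D ↦ B  (constrained at step 1)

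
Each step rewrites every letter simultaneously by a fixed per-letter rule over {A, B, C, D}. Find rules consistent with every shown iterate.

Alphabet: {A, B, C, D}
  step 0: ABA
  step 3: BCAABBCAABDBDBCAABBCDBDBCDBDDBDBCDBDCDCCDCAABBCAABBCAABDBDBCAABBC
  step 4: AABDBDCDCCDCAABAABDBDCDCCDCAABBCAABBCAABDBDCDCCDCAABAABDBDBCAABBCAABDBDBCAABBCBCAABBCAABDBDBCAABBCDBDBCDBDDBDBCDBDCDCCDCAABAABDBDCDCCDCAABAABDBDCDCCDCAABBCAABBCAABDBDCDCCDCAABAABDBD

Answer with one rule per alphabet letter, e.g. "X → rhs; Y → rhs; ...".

A->CDC, B->AAB, C->DBD, D->BC

  step 3 ⇒ step 4: BCAABBCAABDBDBCAABBCDBDBCDBDDBDBCDBDCDCCDCAABBCAABBCAABDBDBCAABBC ⇒ AAB·DBD·CDC·CDC·AAB·AAB·DBD·CDC·CDC·AAB·BC·AAB·BC·AAB·DBD·CDC·CDC·AAB·AAB·DBD·BC·AAB·BC·AAB·DBD·BC·AAB·BC·BC·AAB·BC·AAB·DBD·BC·AAB·BC·DBD·BC·DBD·DBD·BC·DBD·CDC·CDC·AAB·AAB·DBD·CDC·CDC·AAB·AAB·DBD·CDC·CDC·AAB·BC·AAB·BC·AAB·DBD·CDC·CDC·AAB·AAB·DBD
    A ↦ CDC
    B ↦ AAB
    C ↦ DBD
    D ↦ BC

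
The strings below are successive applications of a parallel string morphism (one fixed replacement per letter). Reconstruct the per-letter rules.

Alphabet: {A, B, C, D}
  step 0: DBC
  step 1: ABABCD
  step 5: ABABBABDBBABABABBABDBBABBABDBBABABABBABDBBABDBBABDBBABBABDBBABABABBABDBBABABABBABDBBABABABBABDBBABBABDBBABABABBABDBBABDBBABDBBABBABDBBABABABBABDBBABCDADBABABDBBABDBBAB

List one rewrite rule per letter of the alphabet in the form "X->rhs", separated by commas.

A->DB, B->BAB, C->CD, D->A

  step 0 ⇒ step 1: DBC ⇒ A·BAB·CD
    B ↦ BAB
    C ↦ CD
    D ↦ A
    A ↦ DB  (constrained at step 1)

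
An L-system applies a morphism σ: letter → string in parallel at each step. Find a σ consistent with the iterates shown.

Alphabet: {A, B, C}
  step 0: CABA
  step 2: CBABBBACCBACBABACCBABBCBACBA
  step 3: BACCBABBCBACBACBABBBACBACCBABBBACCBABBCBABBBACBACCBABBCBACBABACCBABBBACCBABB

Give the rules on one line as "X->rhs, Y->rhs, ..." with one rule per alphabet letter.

A->BB, B->CBA, C->BAC

  step 2 ⇒ step 3: CBABBBACCBACBABACCBABBCBACBA ⇒ BAC·CBA·BB·CBA·CBA·CBA·BB·BAC·BAC·CBA·BB·BAC·CBA·BB·CBA·BB·BAC·BAC·CBA·BB·CBA·CBA·BAC·CBA·BB·BAC·CBA·BB
    A ↦ BB
    B ↦ CBA
    C ↦ BAC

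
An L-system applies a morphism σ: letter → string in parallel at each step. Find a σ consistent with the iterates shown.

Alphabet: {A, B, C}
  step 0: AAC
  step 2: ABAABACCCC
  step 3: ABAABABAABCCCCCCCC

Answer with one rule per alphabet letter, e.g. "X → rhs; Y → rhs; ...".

  step 2 ⇒ step 3: ABAABACCCC ⇒ AB·A·AB·AB·A·AB·CC·CC·CC·CC
    A ↦ AB
    B ↦ A
    C ↦ CC

A->AB, B->A, C->CC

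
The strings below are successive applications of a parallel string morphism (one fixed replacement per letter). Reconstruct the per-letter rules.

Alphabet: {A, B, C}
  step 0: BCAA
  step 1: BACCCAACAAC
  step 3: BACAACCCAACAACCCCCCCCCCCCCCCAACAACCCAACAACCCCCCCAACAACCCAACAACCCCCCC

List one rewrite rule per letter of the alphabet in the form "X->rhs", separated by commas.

  step 0 ⇒ step 1: BCAA ⇒ BAC·CC·AAC·AAC
    A ↦ AAC
    B ↦ BAC
    C ↦ CC

A->AAC, B->BAC, C->CC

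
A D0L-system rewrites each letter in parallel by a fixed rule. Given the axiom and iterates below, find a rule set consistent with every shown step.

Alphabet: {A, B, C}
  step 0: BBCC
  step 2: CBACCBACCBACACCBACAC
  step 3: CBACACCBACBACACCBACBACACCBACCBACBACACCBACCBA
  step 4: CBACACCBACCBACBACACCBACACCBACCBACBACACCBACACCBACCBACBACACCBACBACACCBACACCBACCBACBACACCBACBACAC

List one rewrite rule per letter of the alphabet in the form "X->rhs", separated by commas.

A->C, B->CA, C->CBA

  step 3 ⇒ step 4: CBACACCBACBACACCBACBACACCBACCBACBACACCBACCBA ⇒ CBA·CA·C·CBA·C·CBA·CBA·CA·C·CBA·CA·C·CBA·C·CBA·CBA·CA·C·CBA·CA·C·CBA·C·CBA·CBA·CA·C·CBA·CBA·CA·C·CBA·CA·C·CBA·C·CBA·CBA·CA·C·CBA·CBA·CA·C
    A ↦ C
    B ↦ CA
    C ↦ CBA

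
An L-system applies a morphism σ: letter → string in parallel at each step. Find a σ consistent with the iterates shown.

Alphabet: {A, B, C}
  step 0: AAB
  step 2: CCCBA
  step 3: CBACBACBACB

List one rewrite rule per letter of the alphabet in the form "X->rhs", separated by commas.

  step 2 ⇒ step 3: CCCBA ⇒ CBA·CBA·CBA·C·B
    A ↦ B
    B ↦ C
    C ↦ CBA

A->B, B->C, C->CBA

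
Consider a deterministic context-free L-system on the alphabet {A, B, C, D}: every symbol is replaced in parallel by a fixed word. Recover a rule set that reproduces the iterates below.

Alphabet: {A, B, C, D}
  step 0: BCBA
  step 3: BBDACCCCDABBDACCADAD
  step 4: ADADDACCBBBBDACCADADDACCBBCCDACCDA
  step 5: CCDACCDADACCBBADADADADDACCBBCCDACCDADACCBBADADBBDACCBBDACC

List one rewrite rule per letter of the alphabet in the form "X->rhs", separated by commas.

  step 4 ⇒ step 5: ADADDACCBBBBDACCADADDACCBBCCDACCDA ⇒ CC·DA·CC·DA·DA·CC·B·B·AD·AD·AD·AD·DA·CC·B·B·CC·DA·CC·DA·DA·CC·B·B·AD·AD·B·B·DA·CC·B·B·DA·CC
    A ↦ CC
    B ↦ AD
    C ↦ B
    D ↦ DA

A->CC, B->AD, C->B, D->DA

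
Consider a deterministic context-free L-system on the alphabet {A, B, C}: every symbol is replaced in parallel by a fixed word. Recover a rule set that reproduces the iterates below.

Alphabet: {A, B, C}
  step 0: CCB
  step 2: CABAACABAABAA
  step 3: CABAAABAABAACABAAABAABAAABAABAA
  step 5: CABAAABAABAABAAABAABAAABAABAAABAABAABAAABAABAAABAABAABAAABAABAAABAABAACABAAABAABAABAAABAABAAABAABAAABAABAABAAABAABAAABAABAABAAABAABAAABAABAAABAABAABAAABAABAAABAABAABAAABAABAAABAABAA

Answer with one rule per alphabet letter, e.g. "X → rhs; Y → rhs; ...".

  step 2 ⇒ step 3: CABAACABAABAA ⇒ CA·BAA·A·BAA·BAA·CA·BAA·A·BAA·BAA·A·BAA·BAA
    A ↦ BAA
    B ↦ A
    C ↦ CA

A->BAA, B->A, C->CA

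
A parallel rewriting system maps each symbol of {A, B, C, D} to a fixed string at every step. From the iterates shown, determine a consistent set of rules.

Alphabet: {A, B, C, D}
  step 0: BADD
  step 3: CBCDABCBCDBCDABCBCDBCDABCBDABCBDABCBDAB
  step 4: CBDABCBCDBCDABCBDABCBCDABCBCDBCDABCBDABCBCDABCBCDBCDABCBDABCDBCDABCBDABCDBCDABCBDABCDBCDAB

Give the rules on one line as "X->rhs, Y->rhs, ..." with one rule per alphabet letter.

A->DBC, B->DAB, C->CB, D->C

  step 3 ⇒ step 4: CBCDABCBCDBCDABCBCDBCDABCBDABCBDABCBDAB ⇒ CB·DAB·CB·C·DBC·DAB·CB·DAB·CB·C·DAB·CB·C·DBC·DAB·CB·DAB·CB·C·DAB·CB·C·DBC·DAB·CB·DAB·C·DBC·DAB·CB·DAB·C·DBC·DAB·CB·DAB·C·DBC·DAB
    A ↦ DBC
    B ↦ DAB
    C ↦ CB
    D ↦ C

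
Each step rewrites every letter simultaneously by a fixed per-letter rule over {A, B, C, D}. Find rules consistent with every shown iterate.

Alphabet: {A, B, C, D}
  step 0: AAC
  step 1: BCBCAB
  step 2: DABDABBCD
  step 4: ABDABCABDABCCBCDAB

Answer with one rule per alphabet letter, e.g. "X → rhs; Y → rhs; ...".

  step 1 ⇒ step 2: BCBCAB ⇒ D·AB·D·AB·BC·D
    A ↦ BC
    B ↦ D
    C ↦ AB
    D ↦ C  (constrained at step 2)

A->BC, B->D, C->AB, D->C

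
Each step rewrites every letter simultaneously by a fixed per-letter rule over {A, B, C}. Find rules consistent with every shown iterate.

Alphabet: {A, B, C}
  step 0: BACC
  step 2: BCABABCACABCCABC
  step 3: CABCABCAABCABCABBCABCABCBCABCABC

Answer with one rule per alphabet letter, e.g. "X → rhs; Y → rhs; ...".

A->AB, B->CA, C->BC

  step 2 ⇒ step 3: BCABABCACABCCABC ⇒ CA·BC·AB·CA·AB·CA·BC·AB·BC·AB·CA·BC·BC·AB·CA·BC
    A ↦ AB
    B ↦ CA
    C ↦ BC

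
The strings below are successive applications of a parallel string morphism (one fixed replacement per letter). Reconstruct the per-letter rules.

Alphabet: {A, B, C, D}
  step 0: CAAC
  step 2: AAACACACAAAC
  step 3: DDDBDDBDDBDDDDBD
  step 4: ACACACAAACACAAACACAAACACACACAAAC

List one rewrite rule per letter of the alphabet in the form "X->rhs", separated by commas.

  step 3 ⇒ step 4: DDDBDDBDDBDDDDBD ⇒ AC·AC·AC·AA·AC·AC·AA·AC·AC·AA·AC·AC·AC·AC·AA·AC
    B ↦ AA
    D ↦ AC
  step 2 ⇒ step 3: AAACACACAAAC ⇒ D·D·D·BD·D·BD·D·BD·D·D·D·BD
    A ↦ D
  step 2 ⇒ step 3: AAACACACAAAC ⇒ D·D·D·BD·D·BD·D·BD·D·D·D·BD
    C ↦ BD

A->D, B->AA, C->BD, D->AC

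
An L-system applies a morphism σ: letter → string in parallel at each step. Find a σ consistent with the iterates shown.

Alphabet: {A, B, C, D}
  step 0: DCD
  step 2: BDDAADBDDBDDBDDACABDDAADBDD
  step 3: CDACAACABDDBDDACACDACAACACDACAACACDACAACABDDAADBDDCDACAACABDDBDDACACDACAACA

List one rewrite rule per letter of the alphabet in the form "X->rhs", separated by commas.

A->BDD, B->CD, C->AAD, D->ACA

  step 2 ⇒ step 3: BDDAADBDDBDDBDDACABDDAADBDD ⇒ CD·ACA·ACA·BDD·BDD·ACA·CD·ACA·ACA·CD·ACA·ACA·CD·ACA·ACA·BDD·AAD·BDD·CD·ACA·ACA·BDD·BDD·ACA·CD·ACA·ACA
    A ↦ BDD
    B ↦ CD
    C ↦ AAD
    D ↦ ACA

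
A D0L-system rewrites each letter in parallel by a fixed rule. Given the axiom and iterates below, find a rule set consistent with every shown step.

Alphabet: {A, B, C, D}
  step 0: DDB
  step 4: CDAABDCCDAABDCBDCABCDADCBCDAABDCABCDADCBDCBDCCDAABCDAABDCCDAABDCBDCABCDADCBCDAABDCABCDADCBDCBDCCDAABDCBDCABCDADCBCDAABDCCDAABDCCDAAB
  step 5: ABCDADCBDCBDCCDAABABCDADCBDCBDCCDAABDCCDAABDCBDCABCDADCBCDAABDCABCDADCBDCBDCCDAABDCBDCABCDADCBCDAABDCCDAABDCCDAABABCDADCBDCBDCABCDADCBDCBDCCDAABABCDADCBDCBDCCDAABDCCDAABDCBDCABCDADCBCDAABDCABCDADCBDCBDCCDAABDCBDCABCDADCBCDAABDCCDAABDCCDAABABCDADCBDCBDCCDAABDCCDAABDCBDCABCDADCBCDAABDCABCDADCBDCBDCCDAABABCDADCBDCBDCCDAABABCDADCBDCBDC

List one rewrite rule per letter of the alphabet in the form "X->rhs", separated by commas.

A->DCB, B->DC, C->AB, D->CDA

  step 4 ⇒ step 5: CDAABDCCDAABDCBDCABCDADCBCDAABDCABCDADCBDCBDCCDAABCDAABDCCDAABDCBDCABCDADCBCDAABDCABCDADCBDCBDCCDAABDCBDCABCDADCBCDAABDCCDAABDCCDAAB ⇒ AB·CDA·DCB·DCB·DC·CDA·AB·AB·CDA·DCB·DCB·DC·CDA·AB·DC·CDA·AB·DCB·DC·AB·CDA·DCB·CDA·AB·DC·AB·CDA·DCB·DCB·DC·CDA·AB·DCB·DC·AB·CDA·DCB·CDA·AB·DC·CDA·AB·DC·CDA·AB·AB·CDA·DCB·DCB·DC·AB·CDA·DCB·DCB·DC·CDA·AB·AB·CDA·DCB·DCB·DC·CDA·AB·DC·CDA·AB·DCB·DC·AB·CDA·DCB·CDA·AB·DC·AB·CDA·DCB·DCB·DC·CDA·AB·DCB·DC·AB·CDA·DCB·CDA·AB·DC·CDA·AB·DC·CDA·AB·AB·CDA·DCB·DCB·DC·CDA·AB·DC·CDA·AB·DCB·DC·AB·CDA·DCB·CDA·AB·DC·AB·CDA·DCB·DCB·DC·CDA·AB·AB·CDA·DCB·DCB·DC·CDA·AB·AB·CDA·DCB·DCB·DC
    A ↦ DCB
    B ↦ DC
    C ↦ AB
    D ↦ CDA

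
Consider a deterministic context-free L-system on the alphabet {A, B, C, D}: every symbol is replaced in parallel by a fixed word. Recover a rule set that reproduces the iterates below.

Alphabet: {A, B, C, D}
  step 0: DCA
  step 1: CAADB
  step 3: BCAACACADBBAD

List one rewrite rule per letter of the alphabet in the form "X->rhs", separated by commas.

  step 0 ⇒ step 1: DCA ⇒ CA·AD·B
    A ↦ B
    C ↦ AD
    D ↦ CA
    B ↦ AC  (constrained at step 1)

A->B, B->AC, C->AD, D->CA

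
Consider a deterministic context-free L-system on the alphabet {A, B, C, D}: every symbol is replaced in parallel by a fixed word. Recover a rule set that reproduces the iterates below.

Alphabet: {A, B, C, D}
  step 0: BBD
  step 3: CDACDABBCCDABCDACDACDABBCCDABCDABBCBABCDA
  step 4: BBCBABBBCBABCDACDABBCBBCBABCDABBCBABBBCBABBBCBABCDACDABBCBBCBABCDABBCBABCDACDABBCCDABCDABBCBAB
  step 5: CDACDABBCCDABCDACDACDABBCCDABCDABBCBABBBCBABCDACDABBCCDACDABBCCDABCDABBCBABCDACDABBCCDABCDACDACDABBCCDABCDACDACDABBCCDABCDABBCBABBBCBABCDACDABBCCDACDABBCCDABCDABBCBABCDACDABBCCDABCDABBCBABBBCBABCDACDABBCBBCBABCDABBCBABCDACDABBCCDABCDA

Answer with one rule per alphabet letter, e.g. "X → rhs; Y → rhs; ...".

  step 4 ⇒ step 5: BBCBABBBCBABCDACDABBCBBCBABCDABBCBABBBCBABBBCBABCDACDABBCBBCBABCDABBCBABCDACDABBCCDABCDABBCBAB ⇒ CDA·CDA·BBC·CDA·B·CDA·CDA·CDA·BBC·CDA·B·CDA·BBC·BA·B·BBC·BA·B·CDA·CDA·BBC·CDA·CDA·BBC·CDA·B·CDA·BBC·BA·B·CDA·CDA·BBC·CDA·B·CDA·CDA·CDA·BBC·CDA·B·CDA·CDA·CDA·BBC·CDA·B·CDA·BBC·BA·B·BBC·BA·B·CDA·CDA·BBC·CDA·CDA·BBC·CDA·B·CDA·BBC·BA·B·CDA·CDA·BBC·CDA·B·CDA·BBC·BA·B·BBC·BA·B·CDA·CDA·BBC·BBC·BA·B·CDA·BBC·BA·B·CDA·CDA·BBC·CDA·B·CDA
    A ↦ B
    B ↦ CDA
    C ↦ BBC
    D ↦ BA

A->B, B->CDA, C->BBC, D->BA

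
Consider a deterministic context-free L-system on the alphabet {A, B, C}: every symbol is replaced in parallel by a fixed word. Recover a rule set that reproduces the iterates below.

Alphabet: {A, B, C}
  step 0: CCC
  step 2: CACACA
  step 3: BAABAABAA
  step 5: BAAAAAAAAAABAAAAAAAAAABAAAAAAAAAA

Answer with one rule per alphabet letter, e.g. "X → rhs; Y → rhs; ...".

  step 2 ⇒ step 3: CACACA ⇒ B·AA·B·AA·B·AA
    A ↦ AA
    C ↦ B
    B ↦ CA  (constrained at step 3)

A->AA, B->CA, C->B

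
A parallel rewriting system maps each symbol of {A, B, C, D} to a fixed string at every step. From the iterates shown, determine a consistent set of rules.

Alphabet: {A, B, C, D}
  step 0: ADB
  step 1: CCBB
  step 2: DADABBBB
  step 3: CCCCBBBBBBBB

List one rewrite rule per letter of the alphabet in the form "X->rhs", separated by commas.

  step 2 ⇒ step 3: DADABBBB ⇒ C·C·C·C·BB·BB·BB·BB
    A ↦ C
    B ↦ BB
    D ↦ C
  step 1 ⇒ step 2: CCBB ⇒ DA·DA·BB·BB
    C ↦ DA

A->C, B->BB, C->DA, D->C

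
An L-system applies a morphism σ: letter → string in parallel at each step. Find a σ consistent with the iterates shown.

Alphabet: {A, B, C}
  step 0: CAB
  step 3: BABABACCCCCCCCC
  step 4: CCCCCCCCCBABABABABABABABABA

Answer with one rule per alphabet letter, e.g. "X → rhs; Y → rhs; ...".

  step 3 ⇒ step 4: BABABACCCCCCCCC ⇒ CC·C·CC·C·CC·C·BA·BA·BA·BA·BA·BA·BA·BA·BA
    A ↦ C
    B ↦ CC
    C ↦ BA

A->C, B->CC, C->BA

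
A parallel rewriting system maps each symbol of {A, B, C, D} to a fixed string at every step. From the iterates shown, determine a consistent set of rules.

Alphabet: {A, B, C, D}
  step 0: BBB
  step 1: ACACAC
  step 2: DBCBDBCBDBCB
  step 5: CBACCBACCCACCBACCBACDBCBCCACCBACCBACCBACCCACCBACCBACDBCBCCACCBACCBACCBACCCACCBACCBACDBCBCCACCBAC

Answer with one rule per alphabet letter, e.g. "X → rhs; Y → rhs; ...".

  step 1 ⇒ step 2: ACACAC ⇒ DB·CB·DB·CB·DB·CB
    A ↦ DB
    C ↦ CB
  step 0 ⇒ step 1: BBB ⇒ AC·AC·AC
    B ↦ AC
    D ↦ CC  (constrained at step 2)

A->DB, B->AC, C->CB, D->CC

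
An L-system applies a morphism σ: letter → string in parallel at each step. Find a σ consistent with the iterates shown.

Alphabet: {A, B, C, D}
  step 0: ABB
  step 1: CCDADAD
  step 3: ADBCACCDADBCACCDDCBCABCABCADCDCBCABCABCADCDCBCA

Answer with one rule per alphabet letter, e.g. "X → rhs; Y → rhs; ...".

  step 0 ⇒ step 1: ABB ⇒ CCD·AD·AD
    A ↦ CCD
    B ↦ AD
    C ↦ BCA  (constrained at step 1)
    D ↦ DC  (constrained at step 1)

A->CCD, B->AD, C->BCA, D->DC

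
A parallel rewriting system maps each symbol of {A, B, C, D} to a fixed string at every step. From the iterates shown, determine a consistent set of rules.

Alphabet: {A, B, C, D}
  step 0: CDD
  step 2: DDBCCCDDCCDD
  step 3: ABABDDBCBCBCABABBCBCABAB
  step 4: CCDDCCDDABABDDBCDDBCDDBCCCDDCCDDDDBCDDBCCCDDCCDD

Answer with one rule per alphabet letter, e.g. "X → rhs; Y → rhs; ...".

  step 3 ⇒ step 4: ABABDDBCBCBCABABBCBCABAB ⇒ CC·DD·CC·DD·AB·AB·DD·BC·DD·BC·DD·BC·CC·DD·CC·DD·DD·BC·DD·BC·CC·DD·CC·DD
    A ↦ CC
    B ↦ DD
    C ↦ BC
    D ↦ AB

A->CC, B->DD, C->BC, D->AB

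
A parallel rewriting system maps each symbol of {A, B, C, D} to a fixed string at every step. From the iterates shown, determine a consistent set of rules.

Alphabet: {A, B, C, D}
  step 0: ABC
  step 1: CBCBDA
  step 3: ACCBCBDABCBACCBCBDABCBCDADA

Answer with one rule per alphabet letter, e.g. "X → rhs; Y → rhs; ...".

  step 0 ⇒ step 1: ABC ⇒ C·BCB·DA
    A ↦ C
    B ↦ BCB
    C ↦ DA
    D ↦ AC  (constrained at step 1)

A->C, B->BCB, C->DA, D->AC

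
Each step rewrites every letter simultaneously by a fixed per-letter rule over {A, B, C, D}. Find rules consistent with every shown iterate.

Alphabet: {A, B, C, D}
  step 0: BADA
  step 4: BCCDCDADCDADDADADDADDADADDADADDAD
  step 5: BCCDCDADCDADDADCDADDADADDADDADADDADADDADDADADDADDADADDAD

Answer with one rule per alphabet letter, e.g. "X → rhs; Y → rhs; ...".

  step 4 ⇒ step 5: BCCDCDADCDADDADADDADDADADDADADDAD ⇒ BC·CD·CD·AD·CD·AD·D·AD·CD·AD·D·AD·AD·D·AD·D·AD·AD·D·AD·AD·D·AD·D·AD·AD·D·AD·D·AD·AD·D·AD
    A ↦ D
    B ↦ BC
    C ↦ CD
    D ↦ AD

A->D, B->BC, C->CD, D->AD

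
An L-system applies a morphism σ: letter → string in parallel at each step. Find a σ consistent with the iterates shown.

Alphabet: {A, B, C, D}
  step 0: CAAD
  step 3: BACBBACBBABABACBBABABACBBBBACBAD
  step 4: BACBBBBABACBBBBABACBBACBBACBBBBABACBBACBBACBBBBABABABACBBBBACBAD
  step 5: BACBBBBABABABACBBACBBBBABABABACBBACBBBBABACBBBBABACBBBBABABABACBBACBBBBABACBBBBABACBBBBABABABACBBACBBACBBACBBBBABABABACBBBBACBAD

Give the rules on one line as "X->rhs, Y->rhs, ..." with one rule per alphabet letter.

  step 4 ⇒ step 5: BACBBBBABACBBBBABACBBACBBACBBBBABACBBACBBACBBBBABABABACBBBBACBAD ⇒ BA·CB·BB·BA·BA·BA·BA·CB·BA·CB·BB·BA·BA·BA·BA·CB·BA·CB·BB·BA·BA·CB·BB·BA·BA·CB·BB·BA·BA·BA·BA·CB·BA·CB·BB·BA·BA·CB·BB·BA·BA·CB·BB·BA·BA·BA·BA·CB·BA·CB·BA·CB·BA·CB·BB·BA·BA·BA·BA·CB·BB·BA·CB·AD
    A ↦ CB
    B ↦ BA
    C ↦ BB
    D ↦ AD

A->CB, B->BA, C->BB, D->AD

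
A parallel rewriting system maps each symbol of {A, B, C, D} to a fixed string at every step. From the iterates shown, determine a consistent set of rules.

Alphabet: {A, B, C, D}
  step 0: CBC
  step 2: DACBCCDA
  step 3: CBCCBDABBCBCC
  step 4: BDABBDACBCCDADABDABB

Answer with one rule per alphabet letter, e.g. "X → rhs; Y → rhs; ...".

  step 3 ⇒ step 4: CBCCBDABBCBCC ⇒ B·DA·B·B·DA·CBC·C·DA·DA·B·DA·B·B
    A ↦ C
    B ↦ DA
    C ↦ B
    D ↦ CBC

A->C, B->DA, C->B, D->CBC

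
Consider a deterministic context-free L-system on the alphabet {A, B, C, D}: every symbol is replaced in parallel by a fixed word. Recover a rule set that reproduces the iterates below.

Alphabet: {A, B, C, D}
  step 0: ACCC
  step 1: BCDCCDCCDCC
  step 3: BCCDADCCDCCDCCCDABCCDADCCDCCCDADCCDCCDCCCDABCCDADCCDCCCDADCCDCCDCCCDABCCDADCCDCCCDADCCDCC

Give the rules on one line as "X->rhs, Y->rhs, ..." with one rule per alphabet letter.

  step 0 ⇒ step 1: ACCC ⇒ BC·DCC·DCC·DCC
    A ↦ BC
    C ↦ DCC
    B ↦ A  (constrained at step 1)
    D ↦ CDA  (constrained at step 1)

A->BC, B->A, C->DCC, D->CDA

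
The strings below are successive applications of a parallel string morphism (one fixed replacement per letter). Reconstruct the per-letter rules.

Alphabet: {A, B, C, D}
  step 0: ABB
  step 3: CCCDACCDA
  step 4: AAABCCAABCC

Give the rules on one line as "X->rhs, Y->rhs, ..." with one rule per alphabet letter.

  step 3 ⇒ step 4: CCCDACCDA ⇒ A·A·A·BC·C·A·A·BC·C
    A ↦ C
    C ↦ A
    D ↦ BC
    B ↦ CD  (constrained at step 0)

A->C, B->CD, C->A, D->BC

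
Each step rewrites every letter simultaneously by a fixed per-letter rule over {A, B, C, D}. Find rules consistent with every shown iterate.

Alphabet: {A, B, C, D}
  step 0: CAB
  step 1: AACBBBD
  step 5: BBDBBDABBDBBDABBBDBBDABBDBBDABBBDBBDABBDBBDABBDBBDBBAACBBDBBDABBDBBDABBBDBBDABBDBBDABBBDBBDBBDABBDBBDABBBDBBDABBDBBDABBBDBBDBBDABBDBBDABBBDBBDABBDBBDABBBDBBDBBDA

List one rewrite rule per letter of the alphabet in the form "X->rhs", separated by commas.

  step 0 ⇒ step 1: CAB ⇒ AAC·B·BBD
    A ↦ B
    B ↦ BBD
    C ↦ AAC
    D ↦ A  (constrained at step 1)

A->B, B->BBD, C->AAC, D->A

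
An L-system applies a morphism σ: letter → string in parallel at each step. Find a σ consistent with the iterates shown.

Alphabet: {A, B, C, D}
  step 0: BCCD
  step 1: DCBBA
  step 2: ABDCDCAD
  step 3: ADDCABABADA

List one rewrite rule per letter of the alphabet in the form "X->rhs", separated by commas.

A->AD, B->DC, C->B, D->A

  step 2 ⇒ step 3: ABDCDCAD ⇒ AD·DC·A·B·A·B·AD·A
    A ↦ AD
    B ↦ DC
    C ↦ B
    D ↦ A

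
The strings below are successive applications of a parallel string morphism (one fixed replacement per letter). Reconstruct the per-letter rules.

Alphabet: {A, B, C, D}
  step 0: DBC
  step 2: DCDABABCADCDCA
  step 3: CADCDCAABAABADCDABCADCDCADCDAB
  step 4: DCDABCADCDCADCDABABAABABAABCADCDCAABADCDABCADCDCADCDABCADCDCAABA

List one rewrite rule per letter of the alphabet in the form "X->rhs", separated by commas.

  step 3 ⇒ step 4: CADCDCAABAABADCDABCADCDCADCDAB ⇒ DCD·AB·CA·DCD·CA·DCD·AB·AB·A·AB·AB·A·AB·CA·DCD·CA·AB·A·DCD·AB·CA·DCD·CA·DCD·AB·CA·DCD·CA·AB·A
    A ↦ AB
    B ↦ A
    C ↦ DCD
    D ↦ CA

A->AB, B->A, C->DCD, D->CA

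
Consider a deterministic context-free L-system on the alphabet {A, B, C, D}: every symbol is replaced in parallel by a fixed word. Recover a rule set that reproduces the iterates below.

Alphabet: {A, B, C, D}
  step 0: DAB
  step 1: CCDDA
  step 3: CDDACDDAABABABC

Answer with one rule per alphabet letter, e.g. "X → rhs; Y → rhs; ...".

  step 0 ⇒ step 1: DAB ⇒ C·CD·DA
    A ↦ CD
    B ↦ DA
    D ↦ C
    C ↦ AB  (constrained at step 1)

A->CD, B->DA, C->AB, D->C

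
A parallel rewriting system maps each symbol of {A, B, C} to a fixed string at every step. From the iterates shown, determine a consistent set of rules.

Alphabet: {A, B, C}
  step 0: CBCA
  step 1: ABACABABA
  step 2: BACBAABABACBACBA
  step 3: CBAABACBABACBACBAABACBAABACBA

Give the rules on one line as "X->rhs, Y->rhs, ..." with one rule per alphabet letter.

A->BA, B->C, C->ABA

  step 2 ⇒ step 3: BACBAABABACBACBA ⇒ C·BA·ABA·C·BA·BA·C·BA·C·BA·ABA·C·BA·ABA·C·BA
    A ↦ BA
    B ↦ C
    C ↦ ABA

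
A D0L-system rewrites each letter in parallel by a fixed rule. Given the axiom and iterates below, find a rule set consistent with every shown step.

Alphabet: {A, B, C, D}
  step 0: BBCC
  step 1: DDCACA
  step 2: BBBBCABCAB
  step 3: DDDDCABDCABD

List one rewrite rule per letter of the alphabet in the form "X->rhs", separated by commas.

A->B, B->D, C->CA, D->BB

  step 2 ⇒ step 3: BBBBCABCAB ⇒ D·D·D·D·CA·B·D·CA·B·D
    A ↦ B
    B ↦ D
    C ↦ CA
  step 1 ⇒ step 2: DDCACA ⇒ BB·BB·CA·B·CA·B
    D ↦ BB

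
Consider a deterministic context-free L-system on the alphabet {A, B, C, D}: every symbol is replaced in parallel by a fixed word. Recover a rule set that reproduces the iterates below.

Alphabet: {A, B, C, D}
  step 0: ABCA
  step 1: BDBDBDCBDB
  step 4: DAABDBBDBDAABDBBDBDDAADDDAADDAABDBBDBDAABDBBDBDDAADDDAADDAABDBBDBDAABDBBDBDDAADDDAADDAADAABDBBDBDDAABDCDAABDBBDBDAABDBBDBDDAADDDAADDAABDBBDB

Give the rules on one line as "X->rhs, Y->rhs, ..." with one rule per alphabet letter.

A->BDB, B->D, C->BDC, D->DAA

  step 0 ⇒ step 1: ABCA ⇒ BDB·D·BDC·BDB
    A ↦ BDB
    B ↦ D
    C ↦ BDC
    D ↦ DAA  (constrained at step 1)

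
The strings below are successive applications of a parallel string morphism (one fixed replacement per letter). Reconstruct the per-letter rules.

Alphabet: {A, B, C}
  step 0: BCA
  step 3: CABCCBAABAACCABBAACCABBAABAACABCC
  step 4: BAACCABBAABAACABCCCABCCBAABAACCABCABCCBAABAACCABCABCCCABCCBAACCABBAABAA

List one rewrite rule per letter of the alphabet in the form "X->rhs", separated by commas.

A->C, B->CAB, C->BAA

  step 3 ⇒ step 4: CABCCBAABAACCABBAACCABBAABAACABCC ⇒ BAA·C·CAB·BAA·BAA·CAB·C·C·CAB·C·C·BAA·BAA·C·CAB·CAB·C·C·BAA·BAA·C·CAB·CAB·C·C·CAB·C·C·BAA·C·CAB·BAA·BAA
    A ↦ C
    B ↦ CAB
    C ↦ BAA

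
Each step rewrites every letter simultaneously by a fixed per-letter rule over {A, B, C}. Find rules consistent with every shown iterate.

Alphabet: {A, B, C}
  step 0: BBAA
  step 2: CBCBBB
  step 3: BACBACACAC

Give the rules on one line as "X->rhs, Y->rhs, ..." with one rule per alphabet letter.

A->C, B->AC, C->B

  step 2 ⇒ step 3: CBCBBB ⇒ B·AC·B·AC·AC·AC
    B ↦ AC
    C ↦ B
    A ↦ C  (constrained at step 0)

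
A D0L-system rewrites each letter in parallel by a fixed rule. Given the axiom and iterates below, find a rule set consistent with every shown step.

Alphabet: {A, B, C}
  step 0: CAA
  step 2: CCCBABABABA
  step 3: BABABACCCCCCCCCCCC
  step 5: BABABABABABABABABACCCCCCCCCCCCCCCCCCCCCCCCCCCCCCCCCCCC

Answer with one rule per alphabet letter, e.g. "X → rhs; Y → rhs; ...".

A->CC, B->C, C->BA

  step 2 ⇒ step 3: CCCBABABABA ⇒ BA·BA·BA·C·CC·C·CC·C·CC·C·CC
    A ↦ CC
    B ↦ C
    C ↦ BA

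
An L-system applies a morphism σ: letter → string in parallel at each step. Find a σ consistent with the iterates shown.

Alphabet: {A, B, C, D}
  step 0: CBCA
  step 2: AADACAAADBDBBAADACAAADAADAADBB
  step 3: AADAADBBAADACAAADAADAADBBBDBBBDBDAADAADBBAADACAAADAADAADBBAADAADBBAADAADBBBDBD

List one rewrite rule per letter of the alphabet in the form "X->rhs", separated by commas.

A->AAD, B->BD, C->ACA, D->BB

  step 2 ⇒ step 3: AADACAAADBDBBAADACAAADAADAADBB ⇒ AAD·AAD·BB·AAD·ACA·AAD·AAD·AAD·BB·BD·BB·BD·BD·AAD·AAD·BB·AAD·ACA·AAD·AAD·AAD·BB·AAD·AAD·BB·AAD·AAD·BB·BD·BD
    A ↦ AAD
    B ↦ BD
    C ↦ ACA
    D ↦ BB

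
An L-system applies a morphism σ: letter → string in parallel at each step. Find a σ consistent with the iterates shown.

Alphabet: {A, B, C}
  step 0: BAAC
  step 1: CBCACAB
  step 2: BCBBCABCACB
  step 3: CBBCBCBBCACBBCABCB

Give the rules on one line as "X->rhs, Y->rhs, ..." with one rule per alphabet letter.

  step 2 ⇒ step 3: BCBBCABCACB ⇒ CB·B·CB·CB·B·CA·CB·B·CA·B·CB
    A ↦ CA
    B ↦ CB
    C ↦ B

A->CA, B->CB, C->B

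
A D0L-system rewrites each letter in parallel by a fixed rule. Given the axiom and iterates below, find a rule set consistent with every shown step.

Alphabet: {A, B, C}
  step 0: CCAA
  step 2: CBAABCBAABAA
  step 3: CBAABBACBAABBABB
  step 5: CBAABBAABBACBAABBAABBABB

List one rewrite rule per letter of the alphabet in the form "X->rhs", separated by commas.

  step 2 ⇒ step 3: CBAABCBAABAA ⇒ CBA·A·B·B·A·CBA·A·B·B·A·B·B
    A ↦ B
    B ↦ A
    C ↦ CBA

A->B, B->A, C->CBA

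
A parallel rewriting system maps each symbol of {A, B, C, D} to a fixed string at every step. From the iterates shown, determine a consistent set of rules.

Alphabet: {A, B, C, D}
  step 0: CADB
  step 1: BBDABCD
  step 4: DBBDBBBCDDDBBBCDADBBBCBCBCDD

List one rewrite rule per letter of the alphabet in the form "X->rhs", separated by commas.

  step 0 ⇒ step 1: CADB ⇒ BB·DA·BC·D
    A ↦ DA
    B ↦ D
    C ↦ BB
    D ↦ BC

A->DA, B->D, C->BB, D->BC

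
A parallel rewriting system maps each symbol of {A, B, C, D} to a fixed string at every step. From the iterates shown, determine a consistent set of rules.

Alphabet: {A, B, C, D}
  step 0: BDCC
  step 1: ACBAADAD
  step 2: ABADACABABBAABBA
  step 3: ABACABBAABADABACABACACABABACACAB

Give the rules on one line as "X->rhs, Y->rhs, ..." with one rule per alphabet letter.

A->AB, B->AC, C->AD, D->BA

  step 2 ⇒ step 3: ABADACABABBAABBA ⇒ AB·AC·AB·BA·AB·AD·AB·AC·AB·AC·AC·AB·AB·AC·AC·AB
    A ↦ AB
    B ↦ AC
    C ↦ AD
    D ↦ BA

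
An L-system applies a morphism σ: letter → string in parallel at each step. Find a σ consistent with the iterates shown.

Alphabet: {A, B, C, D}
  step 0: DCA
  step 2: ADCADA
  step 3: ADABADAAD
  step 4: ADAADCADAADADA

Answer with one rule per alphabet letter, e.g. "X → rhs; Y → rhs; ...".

A->AD, B->C, C->B, D->A

  step 3 ⇒ step 4: ADABADAAD ⇒ AD·A·AD·C·AD·A·AD·AD·A
    A ↦ AD
    B ↦ C
    D ↦ A
  step 2 ⇒ step 3: ADCADA ⇒ AD·A·B·AD·A·AD
    C ↦ B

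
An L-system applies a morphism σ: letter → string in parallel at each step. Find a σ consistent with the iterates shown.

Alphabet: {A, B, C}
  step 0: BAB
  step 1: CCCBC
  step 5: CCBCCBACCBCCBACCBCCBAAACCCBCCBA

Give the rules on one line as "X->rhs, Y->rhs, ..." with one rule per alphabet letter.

  step 0 ⇒ step 1: BAB ⇒ C·CCB·C
    A ↦ CCB
    B ↦ C
    C ↦ A  (constrained at step 1)

A->CCB, B->C, C->A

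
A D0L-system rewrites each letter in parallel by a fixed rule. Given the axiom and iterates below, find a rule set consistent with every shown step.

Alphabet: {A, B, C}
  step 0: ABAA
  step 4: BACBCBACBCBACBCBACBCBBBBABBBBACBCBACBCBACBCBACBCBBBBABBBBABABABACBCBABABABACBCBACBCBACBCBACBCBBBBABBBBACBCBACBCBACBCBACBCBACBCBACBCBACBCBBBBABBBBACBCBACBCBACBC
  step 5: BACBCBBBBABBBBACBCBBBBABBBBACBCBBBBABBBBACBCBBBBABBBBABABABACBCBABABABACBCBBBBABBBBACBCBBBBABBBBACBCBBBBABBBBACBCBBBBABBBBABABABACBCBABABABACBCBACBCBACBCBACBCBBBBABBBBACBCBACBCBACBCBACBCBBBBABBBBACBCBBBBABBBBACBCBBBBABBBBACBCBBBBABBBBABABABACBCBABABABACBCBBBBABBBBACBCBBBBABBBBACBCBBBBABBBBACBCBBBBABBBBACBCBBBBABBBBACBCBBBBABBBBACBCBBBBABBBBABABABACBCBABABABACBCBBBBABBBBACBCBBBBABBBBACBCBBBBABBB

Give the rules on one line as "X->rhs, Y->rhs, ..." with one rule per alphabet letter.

A->CBC, B->BA, C->BBB

  step 4 ⇒ step 5: BACBCBACBCBACBCBACBCBBBBABBBBACBCBACBCBACBCBACBCBBBBABBBBABABABACBCBABABABACBCBACBCBACBCBACBCBBBBABBBBACBCBACBCBACBCBACBCBACBCBACBCBACBCBBBBABBBBACBCBACBCBACBC ⇒ BA·CBC·BBB·BA·BBB·BA·CBC·BBB·BA·BBB·BA·CBC·BBB·BA·BBB·BA·CBC·BBB·BA·BBB·BA·BA·BA·BA·CBC·BA·BA·BA·BA·CBC·BBB·BA·BBB·BA·CBC·BBB·BA·BBB·BA·CBC·BBB·BA·BBB·BA·CBC·BBB·BA·BBB·BA·BA·BA·BA·CBC·BA·BA·BA·BA·CBC·BA·CBC·BA·CBC·BA·CBC·BBB·BA·BBB·BA·CBC·BA·CBC·BA·CBC·BA·CBC·BBB·BA·BBB·BA·CBC·BBB·BA·BBB·BA·CBC·BBB·BA·BBB·BA·CBC·BBB·BA·BBB·BA·BA·BA·BA·CBC·BA·BA·BA·BA·CBC·BBB·BA·BBB·BA·CBC·BBB·BA·BBB·BA·CBC·BBB·BA·BBB·BA·CBC·BBB·BA·BBB·BA·CBC·BBB·BA·BBB·BA·CBC·BBB·BA·BBB·BA·CBC·BBB·BA·BBB·BA·BA·BA·BA·CBC·BA·BA·BA·BA·CBC·BBB·BA·BBB·BA·CBC·BBB·BA·BBB·BA·CBC·BBB·BA·BBB
    A ↦ CBC
    B ↦ BA
    C ↦ BBB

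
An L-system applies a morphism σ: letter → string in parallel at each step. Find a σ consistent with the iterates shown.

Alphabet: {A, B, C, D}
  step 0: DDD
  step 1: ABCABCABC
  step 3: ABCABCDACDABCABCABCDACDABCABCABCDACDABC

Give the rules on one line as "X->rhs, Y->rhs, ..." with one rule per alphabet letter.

  step 0 ⇒ step 1: DDD ⇒ ABC·ABC·ABC
    D ↦ ABC
    A ↦ D  (constrained at step 1)
    B ↦ D  (constrained at step 1)
    C ↦ ACD  (constrained at step 1)

A->D, B->D, C->ACD, D->ABC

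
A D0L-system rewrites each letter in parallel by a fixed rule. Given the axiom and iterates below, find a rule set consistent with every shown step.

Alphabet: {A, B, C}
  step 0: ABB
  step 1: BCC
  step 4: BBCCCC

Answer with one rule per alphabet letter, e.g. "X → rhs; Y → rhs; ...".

  step 0 ⇒ step 1: ABB ⇒ B·C·C
    A ↦ B
    B ↦ C
    C ↦ AA  (constrained at step 1)

A->B, B->C, C->AA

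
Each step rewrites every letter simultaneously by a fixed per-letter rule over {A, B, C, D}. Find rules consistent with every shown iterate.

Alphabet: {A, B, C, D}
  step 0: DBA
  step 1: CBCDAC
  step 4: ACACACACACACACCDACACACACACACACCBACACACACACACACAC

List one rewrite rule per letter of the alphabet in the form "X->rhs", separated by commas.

  step 0 ⇒ step 1: DBA ⇒ CB·CD·AC
    A ↦ AC
    B ↦ CD
    D ↦ CB
    C ↦ AC  (constrained at step 1)

A->AC, B->CD, C->AC, D->CB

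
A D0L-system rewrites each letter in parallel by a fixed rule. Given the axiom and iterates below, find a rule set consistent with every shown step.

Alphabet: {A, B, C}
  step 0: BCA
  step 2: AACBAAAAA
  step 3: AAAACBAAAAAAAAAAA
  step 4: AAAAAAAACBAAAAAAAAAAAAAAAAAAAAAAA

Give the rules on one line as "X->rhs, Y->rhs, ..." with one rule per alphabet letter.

A->AA, B->A, C->CB

  step 3 ⇒ step 4: AAAACBAAAAAAAAAAA ⇒ AA·AA·AA·AA·CB·A·AA·AA·AA·AA·AA·AA·AA·AA·AA·AA·AA
    A ↦ AA
    B ↦ A
    C ↦ CB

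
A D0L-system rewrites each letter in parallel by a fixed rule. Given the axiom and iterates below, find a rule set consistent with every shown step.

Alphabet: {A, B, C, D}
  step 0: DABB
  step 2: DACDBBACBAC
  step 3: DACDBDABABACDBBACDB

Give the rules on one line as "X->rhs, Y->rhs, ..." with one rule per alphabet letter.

A->C, B->BA, C->DB, D->DA

  step 2 ⇒ step 3: DACDBBACBAC ⇒ DA·C·DB·DA·BA·BA·C·DB·BA·C·DB
    A ↦ C
    B ↦ BA
    C ↦ DB
    D ↦ DA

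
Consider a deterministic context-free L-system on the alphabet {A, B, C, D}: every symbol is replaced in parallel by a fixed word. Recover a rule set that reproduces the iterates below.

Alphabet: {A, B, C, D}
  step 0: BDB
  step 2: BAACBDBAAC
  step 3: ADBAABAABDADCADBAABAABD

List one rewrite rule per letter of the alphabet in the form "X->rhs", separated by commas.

A->BAA, B->AD, C->BD, D->C

  step 2 ⇒ step 3: BAACBDBAAC ⇒ AD·BAA·BAA·BD·AD·C·AD·BAA·BAA·BD
    A ↦ BAA
    B ↦ AD
    C ↦ BD
    D ↦ C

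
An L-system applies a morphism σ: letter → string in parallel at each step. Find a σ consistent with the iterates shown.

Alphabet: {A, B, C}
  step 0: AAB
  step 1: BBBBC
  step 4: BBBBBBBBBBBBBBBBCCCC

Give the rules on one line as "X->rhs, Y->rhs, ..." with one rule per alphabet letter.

A->BB, B->C, C->AA

  step 0 ⇒ step 1: AAB ⇒ BB·BB·C
    A ↦ BB
    B ↦ C
    C ↦ AA  (constrained at step 1)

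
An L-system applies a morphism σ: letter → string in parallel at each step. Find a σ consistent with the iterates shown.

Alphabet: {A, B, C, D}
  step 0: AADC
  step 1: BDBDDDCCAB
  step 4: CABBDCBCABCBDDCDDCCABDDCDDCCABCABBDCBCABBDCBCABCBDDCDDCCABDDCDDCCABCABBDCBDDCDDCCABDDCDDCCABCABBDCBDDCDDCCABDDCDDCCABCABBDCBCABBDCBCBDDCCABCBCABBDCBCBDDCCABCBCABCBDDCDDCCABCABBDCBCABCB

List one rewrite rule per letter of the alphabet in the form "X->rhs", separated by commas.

  step 0 ⇒ step 1: AADC ⇒ BD·BD·DDC·CAB
    A ↦ BD
    C ↦ CAB
    D ↦ DDC
    B ↦ CB  (constrained at step 1)

A->BD, B->CB, C->CAB, D->DDC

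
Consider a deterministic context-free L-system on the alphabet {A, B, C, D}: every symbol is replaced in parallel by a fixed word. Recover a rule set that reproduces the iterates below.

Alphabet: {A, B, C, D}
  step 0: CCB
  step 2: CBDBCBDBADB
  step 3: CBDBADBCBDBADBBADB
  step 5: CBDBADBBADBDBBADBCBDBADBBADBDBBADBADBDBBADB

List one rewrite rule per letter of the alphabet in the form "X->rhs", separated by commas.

A->B, B->DB, C->CB, D->A

  step 2 ⇒ step 3: CBDBCBDBADB ⇒ CB·DB·A·DB·CB·DB·A·DB·B·A·DB
    A ↦ B
    B ↦ DB
    C ↦ CB
    D ↦ A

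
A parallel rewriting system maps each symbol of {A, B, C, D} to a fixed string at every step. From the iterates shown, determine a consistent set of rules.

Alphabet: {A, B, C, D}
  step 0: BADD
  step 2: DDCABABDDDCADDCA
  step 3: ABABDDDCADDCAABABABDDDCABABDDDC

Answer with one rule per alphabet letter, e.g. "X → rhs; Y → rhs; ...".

  step 2 ⇒ step 3: DDCABABDDDCADDCA ⇒ AB·AB·D·DDC·A·DDC·A·AB·AB·AB·D·DDC·AB·AB·D·DDC
    A ↦ DDC
    B ↦ A
    C ↦ D
    D ↦ AB

A->DDC, B->A, C->D, D->AB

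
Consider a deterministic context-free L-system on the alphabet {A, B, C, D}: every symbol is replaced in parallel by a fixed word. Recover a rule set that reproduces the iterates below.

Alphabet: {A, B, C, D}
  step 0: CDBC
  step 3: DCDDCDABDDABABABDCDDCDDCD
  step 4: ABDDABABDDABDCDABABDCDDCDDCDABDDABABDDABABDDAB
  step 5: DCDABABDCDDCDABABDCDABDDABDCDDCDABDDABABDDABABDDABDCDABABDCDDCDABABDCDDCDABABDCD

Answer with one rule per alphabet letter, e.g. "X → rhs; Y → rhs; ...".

A->D, B->CD, C->DD, D->AB

  step 4 ⇒ step 5: ABDDABABDDABDCDABABDCDDCDDCDABDDABABDDABABDDAB ⇒ D·CD·AB·AB·D·CD·D·CD·AB·AB·D·CD·AB·DD·AB·D·CD·D·CD·AB·DD·AB·AB·DD·AB·AB·DD·AB·D·CD·AB·AB·D·CD·D·CD·AB·AB·D·CD·D·CD·AB·AB·D·CD
    A ↦ D
    B ↦ CD
    C ↦ DD
    D ↦ AB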